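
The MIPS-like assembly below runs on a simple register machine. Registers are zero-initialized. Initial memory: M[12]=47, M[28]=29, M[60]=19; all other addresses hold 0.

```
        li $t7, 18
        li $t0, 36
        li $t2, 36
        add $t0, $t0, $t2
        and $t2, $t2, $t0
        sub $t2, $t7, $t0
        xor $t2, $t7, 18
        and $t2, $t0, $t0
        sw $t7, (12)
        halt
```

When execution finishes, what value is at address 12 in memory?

18

after li $t7, 18: $t7=18
after li $t0, 36: $t0=36
after li $t2, 36: $t2=36
after add $t0, $t0, $t2: $t0=36+36=72
after and $t2, $t2, $t0: $t2=36&72=0
after sub $t2, $t7, $t0: $t2=18-72=-54
after xor $t2, $t7, 18: $t2=18^18=0
after and $t2, $t0, $t0: $t2=72&72=72
sw $t7, (12) → M[12]=18
halt.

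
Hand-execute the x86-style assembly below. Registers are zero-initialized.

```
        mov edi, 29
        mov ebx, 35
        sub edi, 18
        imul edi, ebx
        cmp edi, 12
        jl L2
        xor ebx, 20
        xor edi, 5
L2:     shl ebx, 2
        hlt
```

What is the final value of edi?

mov edi, 29 → edi=29
mov ebx, 35 → ebx=35
sub edi, 18 → edi=29-18=11
imul edi, ebx → edi=11*35=385
cmp edi, 12  (cmp 385,12)
jl L2: not taken
xor ebx, 20 → ebx=35^20=55
xor edi, 5 → edi=385^5=388
shl ebx, 2 → ebx=55<<2=220
halt.

388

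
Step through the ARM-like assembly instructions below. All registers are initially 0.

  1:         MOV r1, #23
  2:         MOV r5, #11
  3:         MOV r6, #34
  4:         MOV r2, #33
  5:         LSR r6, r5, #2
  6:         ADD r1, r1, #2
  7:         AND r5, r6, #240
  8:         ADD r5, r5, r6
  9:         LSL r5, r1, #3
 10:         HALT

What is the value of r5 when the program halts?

200

after MOV r1, #23: r1=23
after MOV r5, #11: r5=11
after MOV r6, #34: r6=34
after MOV r2, #33: r2=33
after LSR r6, r5, #2: r6=11>>2=2
after ADD r1, r1, #2: r1=23+2=25
after AND r5, r6, #240: r5=2&240=0
after ADD r5, r5, r6: r5=0+2=2
after LSL r5, r1, #3: r5=25<<3=200
halt.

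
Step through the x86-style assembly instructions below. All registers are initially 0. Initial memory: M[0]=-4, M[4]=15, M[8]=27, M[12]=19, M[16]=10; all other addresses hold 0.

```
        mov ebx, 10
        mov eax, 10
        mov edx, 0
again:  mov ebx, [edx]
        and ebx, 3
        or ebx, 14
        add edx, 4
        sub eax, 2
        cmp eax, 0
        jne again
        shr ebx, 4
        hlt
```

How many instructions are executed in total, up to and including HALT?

after mov ebx, 10: ebx=10
after mov eax, 10: eax=10
after mov edx, 0: edx=0
after mov ebx, [edx]: ebx=M[0]=-4
after and ebx, 3: ebx=(-4)&3=0
after or ebx, 14: ebx=0|14=14
after add edx, 4: edx=0+4=4
after sub eax, 2: eax=10-2=8
cmp eax, 0  (cmp 8,0)
jne again: taken
after mov ebx, [edx]: ebx=M[4]=15
after and ebx, 3: ebx=15&3=3
after or ebx, 14: ebx=3|14=15
after add edx, 4: edx=4+4=8
after sub eax, 2: eax=8-2=6
cmp eax, 0  (cmp 6,0)
jne again: taken
after mov ebx, [edx]: ebx=M[8]=27
after and ebx, 3: ebx=27&3=3
after or ebx, 14: ebx=3|14=15
after add edx, 4: edx=8+4=12
after sub eax, 2: eax=6-2=4
cmp eax, 0  (cmp 4,0)
jne again: taken
after mov ebx, [edx]: ebx=M[12]=19
after and ebx, 3: ebx=19&3=3
after or ebx, 14: ebx=3|14=15
after add edx, 4: edx=12+4=16
after sub eax, 2: eax=4-2=2
cmp eax, 0  (cmp 2,0)
jne again: taken
after mov ebx, [edx]: ebx=M[16]=10
after and ebx, 3: ebx=10&3=2
after or ebx, 14: ebx=2|14=14
after add edx, 4: edx=16+4=20
after sub eax, 2: eax=2-2=0
cmp eax, 0  (cmp 0,0)
jne again: not taken
after shr ebx, 4: ebx=14>>4=0
halt.
Total executed instructions: 40.

40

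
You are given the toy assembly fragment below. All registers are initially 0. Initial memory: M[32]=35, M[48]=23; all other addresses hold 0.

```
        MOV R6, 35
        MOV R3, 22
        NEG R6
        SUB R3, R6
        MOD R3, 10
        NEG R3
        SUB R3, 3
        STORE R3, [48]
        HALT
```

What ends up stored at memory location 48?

MOV R6, 35 → R6=35
MOV R3, 22 → R3=22
NEG R6 → R6=-(35)=-35
SUB R3, R6 → R3=22-(-35)=57
MOD R3, 10 → R3=57%10=7
NEG R3 → R3=-(7)=-7
SUB R3, 3 → R3=(-7)-3=-10
STORE R3, [48] → M[48]=-10
halt.

-10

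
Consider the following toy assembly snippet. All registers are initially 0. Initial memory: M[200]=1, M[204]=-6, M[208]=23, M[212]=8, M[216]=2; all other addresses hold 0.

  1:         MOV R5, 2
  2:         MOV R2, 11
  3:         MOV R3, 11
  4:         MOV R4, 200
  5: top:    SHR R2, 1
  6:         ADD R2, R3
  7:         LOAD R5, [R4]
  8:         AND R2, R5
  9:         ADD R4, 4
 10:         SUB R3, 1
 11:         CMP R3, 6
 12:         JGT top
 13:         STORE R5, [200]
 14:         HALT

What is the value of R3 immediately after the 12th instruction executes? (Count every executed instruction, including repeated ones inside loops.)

10

MOV R5, 2 → R5=2
MOV R2, 11 → R2=11
MOV R3, 11 → R3=11
MOV R4, 200 → R4=200
SHR R2, 1 → R2=11>>1=5
ADD R2, R3 → R2=5+11=16
LOAD R5, [R4] → R5=M[200]=1
AND R2, R5 → R2=16&1=0
ADD R4, 4 → R4=200+4=204
SUB R3, 1 → R3=11-1=10
CMP R3, 6  (cmp 10,6)
JGT top: taken
After step 12: R3 = 10.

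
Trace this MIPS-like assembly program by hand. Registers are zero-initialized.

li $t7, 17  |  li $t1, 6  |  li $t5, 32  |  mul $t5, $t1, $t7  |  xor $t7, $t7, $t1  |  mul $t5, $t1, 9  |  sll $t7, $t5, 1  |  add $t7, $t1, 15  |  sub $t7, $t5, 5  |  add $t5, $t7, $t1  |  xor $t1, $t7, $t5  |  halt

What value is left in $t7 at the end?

li $t7, 17 → $t7=17
li $t1, 6 → $t1=6
li $t5, 32 → $t5=32
mul $t5, $t1, $t7 → $t5=6*17=102
xor $t7, $t7, $t1 → $t7=17^6=23
mul $t5, $t1, 9 → $t5=6*9=54
sll $t7, $t5, 1 → $t7=54<<1=108
add $t7, $t1, 15 → $t7=6+15=21
sub $t7, $t5, 5 → $t7=54-5=49
add $t5, $t7, $t1 → $t5=49+6=55
xor $t1, $t7, $t5 → $t1=49^55=6
halt.

49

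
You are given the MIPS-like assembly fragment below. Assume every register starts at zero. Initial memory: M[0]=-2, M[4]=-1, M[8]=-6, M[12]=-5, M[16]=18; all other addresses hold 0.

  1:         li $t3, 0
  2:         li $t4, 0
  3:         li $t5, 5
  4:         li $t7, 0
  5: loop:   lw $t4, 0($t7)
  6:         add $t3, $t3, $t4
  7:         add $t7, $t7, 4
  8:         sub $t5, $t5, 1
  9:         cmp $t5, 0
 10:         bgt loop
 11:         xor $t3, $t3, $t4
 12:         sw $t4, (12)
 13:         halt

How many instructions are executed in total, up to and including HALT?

37

li $t3, 0 → $t3=0
li $t4, 0 → $t4=0
li $t5, 5 → $t5=5
li $t7, 0 → $t7=0
lw $t4, 0($t7) → $t4=M[0]=-2
add $t3, $t3, $t4 → $t3=0+(-2)=-2
add $t7, $t7, 4 → $t7=0+4=4
sub $t5, $t5, 1 → $t5=5-1=4
cmp $t5, 0  (cmp 4,0)
bgt loop: taken
lw $t4, 0($t7) → $t4=M[4]=-1
add $t3, $t3, $t4 → $t3=(-2)+(-1)=-3
add $t7, $t7, 4 → $t7=4+4=8
sub $t5, $t5, 1 → $t5=4-1=3
cmp $t5, 0  (cmp 3,0)
bgt loop: taken
lw $t4, 0($t7) → $t4=M[8]=-6
add $t3, $t3, $t4 → $t3=(-3)+(-6)=-9
add $t7, $t7, 4 → $t7=8+4=12
sub $t5, $t5, 1 → $t5=3-1=2
cmp $t5, 0  (cmp 2,0)
bgt loop: taken
lw $t4, 0($t7) → $t4=M[12]=-5
add $t3, $t3, $t4 → $t3=(-9)+(-5)=-14
add $t7, $t7, 4 → $t7=12+4=16
sub $t5, $t5, 1 → $t5=2-1=1
cmp $t5, 0  (cmp 1,0)
bgt loop: taken
lw $t4, 0($t7) → $t4=M[16]=18
add $t3, $t3, $t4 → $t3=(-14)+18=4
add $t7, $t7, 4 → $t7=16+4=20
sub $t5, $t5, 1 → $t5=1-1=0
cmp $t5, 0  (cmp 0,0)
bgt loop: not taken
xor $t3, $t3, $t4 → $t3=4^18=22
sw $t4, (12) → M[12]=18
halt.
Total executed instructions: 37.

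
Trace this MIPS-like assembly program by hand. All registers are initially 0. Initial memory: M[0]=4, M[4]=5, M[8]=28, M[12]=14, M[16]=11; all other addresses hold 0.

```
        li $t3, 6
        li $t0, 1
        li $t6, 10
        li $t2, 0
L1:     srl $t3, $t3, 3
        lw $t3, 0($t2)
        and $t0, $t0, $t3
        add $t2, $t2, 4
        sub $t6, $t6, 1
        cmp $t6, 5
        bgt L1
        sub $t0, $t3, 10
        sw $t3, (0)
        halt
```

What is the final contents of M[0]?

11

after li $t3, 6: $t3=6
after li $t0, 1: $t0=1
after li $t6, 10: $t6=10
after li $t2, 0: $t2=0
after srl $t3, $t3, 3: $t3=6>>3=0
after lw $t3, 0($t2): $t3=M[0]=4
after and $t0, $t0, $t3: $t0=1&4=0
after add $t2, $t2, 4: $t2=0+4=4
after sub $t6, $t6, 1: $t6=10-1=9
cmp $t6, 5  (cmp 9,5)
bgt L1: taken
after srl $t3, $t3, 3: $t3=4>>3=0
after lw $t3, 0($t2): $t3=M[4]=5
after and $t0, $t0, $t3: $t0=0&5=0
after add $t2, $t2, 4: $t2=4+4=8
after sub $t6, $t6, 1: $t6=9-1=8
cmp $t6, 5  (cmp 8,5)
bgt L1: taken
after srl $t3, $t3, 3: $t3=5>>3=0
after lw $t3, 0($t2): $t3=M[8]=28
after and $t0, $t0, $t3: $t0=0&28=0
after add $t2, $t2, 4: $t2=8+4=12
after sub $t6, $t6, 1: $t6=8-1=7
cmp $t6, 5  (cmp 7,5)
bgt L1: taken
after srl $t3, $t3, 3: $t3=28>>3=3
after lw $t3, 0($t2): $t3=M[12]=14
after and $t0, $t0, $t3: $t0=0&14=0
after add $t2, $t2, 4: $t2=12+4=16
after sub $t6, $t6, 1: $t6=7-1=6
cmp $t6, 5  (cmp 6,5)
bgt L1: taken
after srl $t3, $t3, 3: $t3=14>>3=1
after lw $t3, 0($t2): $t3=M[16]=11
after and $t0, $t0, $t3: $t0=0&11=0
after add $t2, $t2, 4: $t2=16+4=20
after sub $t6, $t6, 1: $t6=6-1=5
cmp $t6, 5  (cmp 5,5)
bgt L1: not taken
after sub $t0, $t3, 10: $t0=11-10=1
sw $t3, (0) → M[0]=11
halt.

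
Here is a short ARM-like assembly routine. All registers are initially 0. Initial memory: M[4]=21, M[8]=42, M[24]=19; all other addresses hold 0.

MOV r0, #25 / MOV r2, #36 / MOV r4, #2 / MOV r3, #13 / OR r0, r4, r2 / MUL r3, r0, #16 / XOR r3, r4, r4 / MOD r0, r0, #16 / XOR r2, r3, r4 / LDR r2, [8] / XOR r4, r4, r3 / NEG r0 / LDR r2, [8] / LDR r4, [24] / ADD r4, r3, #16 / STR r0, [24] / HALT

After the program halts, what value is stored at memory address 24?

MOV r0, #25 → r0=25
MOV r2, #36 → r2=36
MOV r4, #2 → r4=2
MOV r3, #13 → r3=13
OR r0, r4, r2 → r0=2|36=38
MUL r3, r0, #16 → r3=38*16=608
XOR r3, r4, r4 → r3=2^2=0
MOD r0, r0, #16 → r0=38%16=6
XOR r2, r3, r4 → r2=0^2=2
LDR r2, [8] → r2=M[8]=42
XOR r4, r4, r3 → r4=2^0=2
NEG r0 → r0=-(6)=-6
LDR r2, [8] → r2=M[8]=42
LDR r4, [24] → r4=M[24]=19
ADD r4, r3, #16 → r4=0+16=16
STR r0, [24] → M[24]=-6
halt.

-6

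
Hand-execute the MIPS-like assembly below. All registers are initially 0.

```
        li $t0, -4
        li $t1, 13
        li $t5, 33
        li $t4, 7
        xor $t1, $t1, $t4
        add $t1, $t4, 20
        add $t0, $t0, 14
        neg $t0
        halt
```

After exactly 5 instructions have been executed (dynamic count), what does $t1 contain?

after li $t0, -4: $t0=-4
after li $t1, 13: $t1=13
after li $t5, 33: $t5=33
after li $t4, 7: $t4=7
after xor $t1, $t1, $t4: $t1=13^7=10
After step 5: $t1 = 10.

10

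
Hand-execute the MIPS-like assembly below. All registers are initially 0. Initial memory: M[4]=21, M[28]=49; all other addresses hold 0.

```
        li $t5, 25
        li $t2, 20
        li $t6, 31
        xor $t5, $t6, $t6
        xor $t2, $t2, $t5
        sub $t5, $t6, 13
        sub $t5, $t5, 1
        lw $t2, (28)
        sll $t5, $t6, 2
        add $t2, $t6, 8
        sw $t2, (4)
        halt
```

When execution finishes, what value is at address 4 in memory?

39

$t5=25
$t2=20
$t6=31
$t5=31^31=0
$t2=20^0=20
$t5=31-13=18
$t5=18-1=17
$t2=M[28]=49
$t5=31<<2=124
$t2=31+8=39
sw $t2, (4) → M[4]=39
halt.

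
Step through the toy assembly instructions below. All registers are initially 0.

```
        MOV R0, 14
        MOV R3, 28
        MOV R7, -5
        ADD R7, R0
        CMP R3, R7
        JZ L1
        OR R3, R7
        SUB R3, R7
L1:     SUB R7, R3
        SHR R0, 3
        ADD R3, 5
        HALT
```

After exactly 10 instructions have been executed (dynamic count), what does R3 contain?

20

after MOV R0, 14: R0=14
after MOV R3, 28: R3=28
after MOV R7, -5: R7=-5
after ADD R7, R0: R7=(-5)+14=9
CMP R3, R7  (cmp 28,9)
JZ L1: not taken
after OR R3, R7: R3=28|9=29
after SUB R3, R7: R3=29-9=20
after SUB R7, R3: R7=9-20=-11
after SHR R0, 3: R0=14>>3=1
After step 10: R3 = 20.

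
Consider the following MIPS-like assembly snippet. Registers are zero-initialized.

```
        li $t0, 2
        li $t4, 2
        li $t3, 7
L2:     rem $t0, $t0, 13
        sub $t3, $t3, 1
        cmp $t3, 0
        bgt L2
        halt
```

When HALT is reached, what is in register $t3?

0

$t0=2
$t4=2
$t3=7
$t0=2%13=2
$t3=7-1=6
cmp $t3, 0  (cmp 6,0)
bgt L2: taken
$t0=2%13=2
$t3=6-1=5
cmp $t3, 0  (cmp 5,0)
bgt L2: taken
$t0=2%13=2
$t3=5-1=4
cmp $t3, 0  (cmp 4,0)
bgt L2: taken
$t0=2%13=2
$t3=4-1=3
cmp $t3, 0  (cmp 3,0)
bgt L2: taken
$t0=2%13=2
$t3=3-1=2
cmp $t3, 0  (cmp 2,0)
bgt L2: taken
$t0=2%13=2
$t3=2-1=1
cmp $t3, 0  (cmp 1,0)
bgt L2: taken
$t0=2%13=2
$t3=1-1=0
cmp $t3, 0  (cmp 0,0)
bgt L2: not taken
halt.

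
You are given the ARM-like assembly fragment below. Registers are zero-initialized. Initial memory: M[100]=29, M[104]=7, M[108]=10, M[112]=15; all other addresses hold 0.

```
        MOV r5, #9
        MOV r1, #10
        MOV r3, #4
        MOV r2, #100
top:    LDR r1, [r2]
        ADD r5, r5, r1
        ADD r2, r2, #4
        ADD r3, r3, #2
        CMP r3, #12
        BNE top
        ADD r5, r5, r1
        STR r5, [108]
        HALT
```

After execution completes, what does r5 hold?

MOV r5, #9 → r5=9
MOV r1, #10 → r1=10
MOV r3, #4 → r3=4
MOV r2, #100 → r2=100
LDR r1, [r2] → r1=M[100]=29
ADD r5, r5, r1 → r5=9+29=38
ADD r2, r2, #4 → r2=100+4=104
ADD r3, r3, #2 → r3=4+2=6
CMP r3, #12  (cmp 6,12)
BNE top: taken
LDR r1, [r2] → r1=M[104]=7
ADD r5, r5, r1 → r5=38+7=45
ADD r2, r2, #4 → r2=104+4=108
ADD r3, r3, #2 → r3=6+2=8
CMP r3, #12  (cmp 8,12)
BNE top: taken
LDR r1, [r2] → r1=M[108]=10
ADD r5, r5, r1 → r5=45+10=55
ADD r2, r2, #4 → r2=108+4=112
ADD r3, r3, #2 → r3=8+2=10
CMP r3, #12  (cmp 10,12)
BNE top: taken
LDR r1, [r2] → r1=M[112]=15
ADD r5, r5, r1 → r5=55+15=70
ADD r2, r2, #4 → r2=112+4=116
ADD r3, r3, #2 → r3=10+2=12
CMP r3, #12  (cmp 12,12)
BNE top: not taken
ADD r5, r5, r1 → r5=70+15=85
STR r5, [108] → M[108]=85
halt.

85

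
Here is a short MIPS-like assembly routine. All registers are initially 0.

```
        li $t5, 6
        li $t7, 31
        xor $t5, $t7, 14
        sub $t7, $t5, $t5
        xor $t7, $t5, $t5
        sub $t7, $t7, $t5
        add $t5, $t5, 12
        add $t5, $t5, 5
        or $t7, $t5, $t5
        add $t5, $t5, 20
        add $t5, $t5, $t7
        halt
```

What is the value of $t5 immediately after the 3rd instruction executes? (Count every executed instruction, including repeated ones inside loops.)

17

li $t5, 6 → $t5=6
li $t7, 31 → $t7=31
xor $t5, $t7, 14 → $t5=31^14=17
After step 3: $t5 = 17.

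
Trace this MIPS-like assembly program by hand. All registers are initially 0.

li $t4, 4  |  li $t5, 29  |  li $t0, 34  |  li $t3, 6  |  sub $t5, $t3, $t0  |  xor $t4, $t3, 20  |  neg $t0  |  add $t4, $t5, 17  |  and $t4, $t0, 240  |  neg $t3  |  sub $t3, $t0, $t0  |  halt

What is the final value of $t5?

-28

$t4=4
$t5=29
$t0=34
$t3=6
$t5=6-34=-28
$t4=6^20=18
$t0=-(34)=-34
$t4=(-28)+17=-11
$t4=(-34)&240=208
$t3=-(6)=-6
$t3=(-34)-(-34)=0
halt.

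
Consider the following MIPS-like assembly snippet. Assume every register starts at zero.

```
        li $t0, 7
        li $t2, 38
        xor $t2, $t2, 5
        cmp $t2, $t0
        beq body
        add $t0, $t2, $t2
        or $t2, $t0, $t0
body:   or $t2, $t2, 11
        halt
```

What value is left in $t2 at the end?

79

after li $t0, 7: $t0=7
after li $t2, 38: $t2=38
after xor $t2, $t2, 5: $t2=38^5=35
cmp $t2, $t0  (cmp 35,7)
beq body: not taken
after add $t0, $t2, $t2: $t0=35+35=70
after or $t2, $t0, $t0: $t2=70|70=70
after or $t2, $t2, 11: $t2=70|11=79
halt.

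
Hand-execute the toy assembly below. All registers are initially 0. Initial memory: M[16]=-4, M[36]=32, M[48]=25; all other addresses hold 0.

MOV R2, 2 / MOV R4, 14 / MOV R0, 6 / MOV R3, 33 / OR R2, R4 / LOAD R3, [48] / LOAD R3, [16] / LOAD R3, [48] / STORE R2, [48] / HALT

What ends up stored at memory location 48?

14

R2=2
R4=14
R0=6
R3=33
R2=2|14=14
R3=M[48]=25
R3=M[16]=-4
R3=M[48]=25
STORE R2, [48] → M[48]=14
halt.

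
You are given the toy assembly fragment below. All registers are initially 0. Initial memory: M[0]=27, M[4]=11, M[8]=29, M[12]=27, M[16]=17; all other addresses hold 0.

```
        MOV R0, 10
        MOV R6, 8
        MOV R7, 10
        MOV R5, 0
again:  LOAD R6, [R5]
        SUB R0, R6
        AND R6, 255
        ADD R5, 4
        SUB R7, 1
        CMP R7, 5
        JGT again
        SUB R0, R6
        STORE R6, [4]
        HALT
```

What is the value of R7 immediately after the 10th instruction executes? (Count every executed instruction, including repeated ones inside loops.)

R0=10
R6=8
R7=10
R5=0
R6=M[0]=27
R0=10-27=-17
R6=27&255=27
R5=0+4=4
R7=10-1=9
CMP R7, 5  (cmp 9,5)
After step 10: R7 = 9.

9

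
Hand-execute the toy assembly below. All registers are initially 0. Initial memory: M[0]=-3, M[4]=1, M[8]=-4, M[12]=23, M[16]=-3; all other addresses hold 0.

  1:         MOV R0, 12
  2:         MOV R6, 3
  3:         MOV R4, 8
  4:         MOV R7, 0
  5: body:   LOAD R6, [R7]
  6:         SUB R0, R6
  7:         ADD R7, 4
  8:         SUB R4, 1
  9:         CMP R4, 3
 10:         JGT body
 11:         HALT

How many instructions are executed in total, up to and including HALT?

35

MOV R0, 12 → R0=12
MOV R6, 3 → R6=3
MOV R4, 8 → R4=8
MOV R7, 0 → R7=0
LOAD R6, [R7] → R6=M[0]=-3
SUB R0, R6 → R0=12-(-3)=15
ADD R7, 4 → R7=0+4=4
SUB R4, 1 → R4=8-1=7
CMP R4, 3  (cmp 7,3)
JGT body: taken
LOAD R6, [R7] → R6=M[4]=1
SUB R0, R6 → R0=15-1=14
ADD R7, 4 → R7=4+4=8
SUB R4, 1 → R4=7-1=6
CMP R4, 3  (cmp 6,3)
JGT body: taken
LOAD R6, [R7] → R6=M[8]=-4
SUB R0, R6 → R0=14-(-4)=18
ADD R7, 4 → R7=8+4=12
SUB R4, 1 → R4=6-1=5
CMP R4, 3  (cmp 5,3)
JGT body: taken
LOAD R6, [R7] → R6=M[12]=23
SUB R0, R6 → R0=18-23=-5
ADD R7, 4 → R7=12+4=16
SUB R4, 1 → R4=5-1=4
CMP R4, 3  (cmp 4,3)
JGT body: taken
LOAD R6, [R7] → R6=M[16]=-3
SUB R0, R6 → R0=(-5)-(-3)=-2
ADD R7, 4 → R7=16+4=20
SUB R4, 1 → R4=4-1=3
CMP R4, 3  (cmp 3,3)
JGT body: not taken
halt.
Total executed instructions: 35.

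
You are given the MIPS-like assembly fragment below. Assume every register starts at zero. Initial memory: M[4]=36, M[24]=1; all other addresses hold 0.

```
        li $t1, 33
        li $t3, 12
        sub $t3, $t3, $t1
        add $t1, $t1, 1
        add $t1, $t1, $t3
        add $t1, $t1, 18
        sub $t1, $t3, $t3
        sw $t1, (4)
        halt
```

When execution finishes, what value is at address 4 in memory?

0

$t1=33
$t3=12
$t3=12-33=-21
$t1=33+1=34
$t1=34+(-21)=13
$t1=13+18=31
$t1=(-21)-(-21)=0
sw $t1, (4) → M[4]=0
halt.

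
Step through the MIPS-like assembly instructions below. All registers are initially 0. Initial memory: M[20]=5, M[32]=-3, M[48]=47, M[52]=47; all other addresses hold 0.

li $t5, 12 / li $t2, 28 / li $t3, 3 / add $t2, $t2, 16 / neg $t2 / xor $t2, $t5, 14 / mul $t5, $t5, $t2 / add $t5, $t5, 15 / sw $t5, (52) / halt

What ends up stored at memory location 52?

li $t5, 12 → $t5=12
li $t2, 28 → $t2=28
li $t3, 3 → $t3=3
add $t2, $t2, 16 → $t2=28+16=44
neg $t2 → $t2=-(44)=-44
xor $t2, $t5, 14 → $t2=12^14=2
mul $t5, $t5, $t2 → $t5=12*2=24
add $t5, $t5, 15 → $t5=24+15=39
sw $t5, (52) → M[52]=39
halt.

39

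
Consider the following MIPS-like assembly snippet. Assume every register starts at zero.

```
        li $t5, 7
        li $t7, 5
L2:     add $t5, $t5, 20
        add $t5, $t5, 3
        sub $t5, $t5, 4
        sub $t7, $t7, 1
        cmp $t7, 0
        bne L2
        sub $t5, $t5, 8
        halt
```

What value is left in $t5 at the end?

li $t5, 7 → $t5=7
li $t7, 5 → $t7=5
add $t5, $t5, 20 → $t5=7+20=27
add $t5, $t5, 3 → $t5=27+3=30
sub $t5, $t5, 4 → $t5=30-4=26
sub $t7, $t7, 1 → $t7=5-1=4
cmp $t7, 0  (cmp 4,0)
bne L2: taken
add $t5, $t5, 20 → $t5=26+20=46
add $t5, $t5, 3 → $t5=46+3=49
sub $t5, $t5, 4 → $t5=49-4=45
sub $t7, $t7, 1 → $t7=4-1=3
cmp $t7, 0  (cmp 3,0)
bne L2: taken
add $t5, $t5, 20 → $t5=45+20=65
add $t5, $t5, 3 → $t5=65+3=68
sub $t5, $t5, 4 → $t5=68-4=64
sub $t7, $t7, 1 → $t7=3-1=2
cmp $t7, 0  (cmp 2,0)
bne L2: taken
add $t5, $t5, 20 → $t5=64+20=84
add $t5, $t5, 3 → $t5=84+3=87
sub $t5, $t5, 4 → $t5=87-4=83
sub $t7, $t7, 1 → $t7=2-1=1
cmp $t7, 0  (cmp 1,0)
bne L2: taken
add $t5, $t5, 20 → $t5=83+20=103
add $t5, $t5, 3 → $t5=103+3=106
sub $t5, $t5, 4 → $t5=106-4=102
sub $t7, $t7, 1 → $t7=1-1=0
cmp $t7, 0  (cmp 0,0)
bne L2: not taken
sub $t5, $t5, 8 → $t5=102-8=94
halt.

94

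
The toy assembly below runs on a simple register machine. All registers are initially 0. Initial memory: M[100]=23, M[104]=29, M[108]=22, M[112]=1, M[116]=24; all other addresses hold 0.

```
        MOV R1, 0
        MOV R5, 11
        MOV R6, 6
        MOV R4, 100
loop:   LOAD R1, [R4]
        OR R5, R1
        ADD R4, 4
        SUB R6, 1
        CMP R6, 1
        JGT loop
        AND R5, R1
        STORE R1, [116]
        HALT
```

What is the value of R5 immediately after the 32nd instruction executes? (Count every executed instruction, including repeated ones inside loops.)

31

after MOV R1, 0: R1=0
after MOV R5, 11: R5=11
after MOV R6, 6: R6=6
after MOV R4, 100: R4=100
after LOAD R1, [R4]: R1=M[100]=23
after OR R5, R1: R5=11|23=31
after ADD R4, 4: R4=100+4=104
after SUB R6, 1: R6=6-1=5
CMP R6, 1  (cmp 5,1)
JGT loop: taken
after LOAD R1, [R4]: R1=M[104]=29
after OR R5, R1: R5=31|29=31
after ADD R4, 4: R4=104+4=108
after SUB R6, 1: R6=5-1=4
CMP R6, 1  (cmp 4,1)
JGT loop: taken
after LOAD R1, [R4]: R1=M[108]=22
after OR R5, R1: R5=31|22=31
after ADD R4, 4: R4=108+4=112
after SUB R6, 1: R6=4-1=3
CMP R6, 1  (cmp 3,1)
JGT loop: taken
after LOAD R1, [R4]: R1=M[112]=1
after OR R5, R1: R5=31|1=31
after ADD R4, 4: R4=112+4=116
after SUB R6, 1: R6=3-1=2
CMP R6, 1  (cmp 2,1)
JGT loop: taken
after LOAD R1, [R4]: R1=M[116]=24
after OR R5, R1: R5=31|24=31
after ADD R4, 4: R4=116+4=120
after SUB R6, 1: R6=2-1=1
After step 32: R5 = 31.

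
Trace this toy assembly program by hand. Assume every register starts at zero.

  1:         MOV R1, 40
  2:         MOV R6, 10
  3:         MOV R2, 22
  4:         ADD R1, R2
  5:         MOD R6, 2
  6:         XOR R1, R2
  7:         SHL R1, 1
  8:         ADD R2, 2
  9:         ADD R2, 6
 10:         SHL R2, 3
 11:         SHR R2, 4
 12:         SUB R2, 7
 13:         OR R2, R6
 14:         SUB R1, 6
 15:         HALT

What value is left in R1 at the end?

after MOV R1, 40: R1=40
after MOV R6, 10: R6=10
after MOV R2, 22: R2=22
after ADD R1, R2: R1=40+22=62
after MOD R6, 2: R6=10%2=0
after XOR R1, R2: R1=62^22=40
after SHL R1, 1: R1=40<<1=80
after ADD R2, 2: R2=22+2=24
after ADD R2, 6: R2=24+6=30
after SHL R2, 3: R2=30<<3=240
after SHR R2, 4: R2=240>>4=15
after SUB R2, 7: R2=15-7=8
after OR R2, R6: R2=8|0=8
after SUB R1, 6: R1=80-6=74
halt.

74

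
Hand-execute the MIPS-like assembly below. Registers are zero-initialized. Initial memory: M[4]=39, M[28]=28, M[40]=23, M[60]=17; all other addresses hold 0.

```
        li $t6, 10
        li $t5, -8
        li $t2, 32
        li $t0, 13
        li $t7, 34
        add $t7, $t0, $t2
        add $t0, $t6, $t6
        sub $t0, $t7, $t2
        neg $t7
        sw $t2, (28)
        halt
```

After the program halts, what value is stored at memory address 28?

$t6=10
$t5=-8
$t2=32
$t0=13
$t7=34
$t7=13+32=45
$t0=10+10=20
$t0=45-32=13
$t7=-(45)=-45
sw $t2, (28) → M[28]=32
halt.

32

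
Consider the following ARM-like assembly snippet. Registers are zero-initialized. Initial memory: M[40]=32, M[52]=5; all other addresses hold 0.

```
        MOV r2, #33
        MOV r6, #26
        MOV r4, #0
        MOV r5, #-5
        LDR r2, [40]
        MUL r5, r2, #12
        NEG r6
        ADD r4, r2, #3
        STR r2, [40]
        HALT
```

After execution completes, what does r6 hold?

-26

after MOV r2, #33: r2=33
after MOV r6, #26: r6=26
after MOV r4, #0: r4=0
after MOV r5, #-5: r5=-5
after LDR r2, [40]: r2=M[40]=32
after MUL r5, r2, #12: r5=32*12=384
after NEG r6: r6=-(26)=-26
after ADD r4, r2, #3: r4=32+3=35
STR r2, [40] → M[40]=32
halt.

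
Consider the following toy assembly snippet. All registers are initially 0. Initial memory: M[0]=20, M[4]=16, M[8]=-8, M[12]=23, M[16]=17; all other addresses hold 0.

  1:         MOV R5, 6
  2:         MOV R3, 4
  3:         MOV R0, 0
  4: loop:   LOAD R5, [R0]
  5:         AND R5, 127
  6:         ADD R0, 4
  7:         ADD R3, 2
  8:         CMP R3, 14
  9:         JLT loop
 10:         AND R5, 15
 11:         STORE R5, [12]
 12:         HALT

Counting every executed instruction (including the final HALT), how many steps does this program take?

36

after MOV R5, 6: R5=6
after MOV R3, 4: R3=4
after MOV R0, 0: R0=0
after LOAD R5, [R0]: R5=M[0]=20
after AND R5, 127: R5=20&127=20
after ADD R0, 4: R0=0+4=4
after ADD R3, 2: R3=4+2=6
CMP R3, 14  (cmp 6,14)
JLT loop: taken
after LOAD R5, [R0]: R5=M[4]=16
after AND R5, 127: R5=16&127=16
after ADD R0, 4: R0=4+4=8
after ADD R3, 2: R3=6+2=8
CMP R3, 14  (cmp 8,14)
JLT loop: taken
after LOAD R5, [R0]: R5=M[8]=-8
after AND R5, 127: R5=(-8)&127=120
after ADD R0, 4: R0=8+4=12
after ADD R3, 2: R3=8+2=10
CMP R3, 14  (cmp 10,14)
JLT loop: taken
after LOAD R5, [R0]: R5=M[12]=23
after AND R5, 127: R5=23&127=23
after ADD R0, 4: R0=12+4=16
after ADD R3, 2: R3=10+2=12
CMP R3, 14  (cmp 12,14)
JLT loop: taken
after LOAD R5, [R0]: R5=M[16]=17
after AND R5, 127: R5=17&127=17
after ADD R0, 4: R0=16+4=20
after ADD R3, 2: R3=12+2=14
CMP R3, 14  (cmp 14,14)
JLT loop: not taken
after AND R5, 15: R5=17&15=1
STORE R5, [12] → M[12]=1
halt.
Total executed instructions: 36.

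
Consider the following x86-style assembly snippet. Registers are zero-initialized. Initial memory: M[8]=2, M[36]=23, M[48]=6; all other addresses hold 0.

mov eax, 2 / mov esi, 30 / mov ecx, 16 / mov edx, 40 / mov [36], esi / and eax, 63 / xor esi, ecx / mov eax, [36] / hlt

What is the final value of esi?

14

after mov eax, 2: eax=2
after mov esi, 30: esi=30
after mov ecx, 16: ecx=16
after mov edx, 40: edx=40
mov [36], esi → M[36]=30
after and eax, 63: eax=2&63=2
after xor esi, ecx: esi=30^16=14
after mov eax, [36]: eax=M[36]=30
halt.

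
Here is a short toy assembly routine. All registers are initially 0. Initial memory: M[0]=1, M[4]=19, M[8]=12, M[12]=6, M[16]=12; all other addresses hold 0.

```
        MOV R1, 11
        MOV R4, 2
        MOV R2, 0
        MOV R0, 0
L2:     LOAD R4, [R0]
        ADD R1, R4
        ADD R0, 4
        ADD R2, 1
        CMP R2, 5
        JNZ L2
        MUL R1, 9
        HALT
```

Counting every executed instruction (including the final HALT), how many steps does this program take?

R1=11
R4=2
R2=0
R0=0
R4=M[0]=1
R1=11+1=12
R0=0+4=4
R2=0+1=1
CMP R2, 5  (cmp 1,5)
JNZ L2: taken
R4=M[4]=19
R1=12+19=31
R0=4+4=8
R2=1+1=2
CMP R2, 5  (cmp 2,5)
JNZ L2: taken
R4=M[8]=12
R1=31+12=43
R0=8+4=12
R2=2+1=3
CMP R2, 5  (cmp 3,5)
JNZ L2: taken
R4=M[12]=6
R1=43+6=49
R0=12+4=16
R2=3+1=4
CMP R2, 5  (cmp 4,5)
JNZ L2: taken
R4=M[16]=12
R1=49+12=61
R0=16+4=20
R2=4+1=5
CMP R2, 5  (cmp 5,5)
JNZ L2: not taken
R1=61*9=549
halt.
Total executed instructions: 36.

36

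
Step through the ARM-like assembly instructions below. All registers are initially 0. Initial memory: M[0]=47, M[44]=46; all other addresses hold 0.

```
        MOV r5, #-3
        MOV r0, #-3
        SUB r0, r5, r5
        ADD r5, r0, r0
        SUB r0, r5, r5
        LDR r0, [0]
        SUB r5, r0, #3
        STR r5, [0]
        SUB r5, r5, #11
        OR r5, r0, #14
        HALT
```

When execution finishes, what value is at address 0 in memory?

after MOV r5, #-3: r5=-3
after MOV r0, #-3: r0=-3
after SUB r0, r5, r5: r0=(-3)-(-3)=0
after ADD r5, r0, r0: r5=0+0=0
after SUB r0, r5, r5: r0=0-0=0
after LDR r0, [0]: r0=M[0]=47
after SUB r5, r0, #3: r5=47-3=44
STR r5, [0] → M[0]=44
after SUB r5, r5, #11: r5=44-11=33
after OR r5, r0, #14: r5=47|14=47
halt.

44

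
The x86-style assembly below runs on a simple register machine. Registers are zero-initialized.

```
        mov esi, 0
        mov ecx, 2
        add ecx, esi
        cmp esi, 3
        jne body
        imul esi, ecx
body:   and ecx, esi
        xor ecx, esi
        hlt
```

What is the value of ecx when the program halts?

0

after mov esi, 0: esi=0
after mov ecx, 2: ecx=2
after add ecx, esi: ecx=2+0=2
cmp esi, 3  (cmp 0,3)
jne body: taken
after and ecx, esi: ecx=2&0=0
after xor ecx, esi: ecx=0^0=0
halt.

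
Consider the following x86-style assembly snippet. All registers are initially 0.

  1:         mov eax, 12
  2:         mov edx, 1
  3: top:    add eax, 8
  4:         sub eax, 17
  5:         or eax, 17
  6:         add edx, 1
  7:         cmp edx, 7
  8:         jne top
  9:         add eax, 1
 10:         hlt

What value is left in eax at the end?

mov eax, 12 → eax=12
mov edx, 1 → edx=1
add eax, 8 → eax=12+8=20
sub eax, 17 → eax=20-17=3
or eax, 17 → eax=3|17=19
add edx, 1 → edx=1+1=2
cmp edx, 7  (cmp 2,7)
jne top: taken
add eax, 8 → eax=19+8=27
sub eax, 17 → eax=27-17=10
or eax, 17 → eax=10|17=27
add edx, 1 → edx=2+1=3
cmp edx, 7  (cmp 3,7)
jne top: taken
add eax, 8 → eax=27+8=35
sub eax, 17 → eax=35-17=18
or eax, 17 → eax=18|17=19
add edx, 1 → edx=3+1=4
cmp edx, 7  (cmp 4,7)
jne top: taken
add eax, 8 → eax=19+8=27
sub eax, 17 → eax=27-17=10
or eax, 17 → eax=10|17=27
add edx, 1 → edx=4+1=5
cmp edx, 7  (cmp 5,7)
jne top: taken
add eax, 8 → eax=27+8=35
sub eax, 17 → eax=35-17=18
or eax, 17 → eax=18|17=19
add edx, 1 → edx=5+1=6
cmp edx, 7  (cmp 6,7)
jne top: taken
add eax, 8 → eax=19+8=27
sub eax, 17 → eax=27-17=10
or eax, 17 → eax=10|17=27
add edx, 1 → edx=6+1=7
cmp edx, 7  (cmp 7,7)
jne top: not taken
add eax, 1 → eax=27+1=28
halt.

28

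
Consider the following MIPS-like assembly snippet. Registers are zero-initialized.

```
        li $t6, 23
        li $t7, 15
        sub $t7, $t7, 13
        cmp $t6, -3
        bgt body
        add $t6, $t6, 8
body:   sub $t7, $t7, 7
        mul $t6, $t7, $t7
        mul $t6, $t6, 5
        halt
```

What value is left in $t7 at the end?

after li $t6, 23: $t6=23
after li $t7, 15: $t7=15
after sub $t7, $t7, 13: $t7=15-13=2
cmp $t6, -3  (cmp 23,-3)
bgt body: taken
after sub $t7, $t7, 7: $t7=2-7=-5
after mul $t6, $t7, $t7: $t6=(-5)*(-5)=25
after mul $t6, $t6, 5: $t6=25*5=125
halt.

-5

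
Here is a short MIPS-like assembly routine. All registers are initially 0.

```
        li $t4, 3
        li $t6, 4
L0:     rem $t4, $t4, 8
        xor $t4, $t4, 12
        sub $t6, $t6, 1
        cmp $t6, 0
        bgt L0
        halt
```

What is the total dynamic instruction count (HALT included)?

23

$t4=3
$t6=4
$t4=3%8=3
$t4=3^12=15
$t6=4-1=3
cmp $t6, 0  (cmp 3,0)
bgt L0: taken
$t4=15%8=7
$t4=7^12=11
$t6=3-1=2
cmp $t6, 0  (cmp 2,0)
bgt L0: taken
$t4=11%8=3
$t4=3^12=15
$t6=2-1=1
cmp $t6, 0  (cmp 1,0)
bgt L0: taken
$t4=15%8=7
$t4=7^12=11
$t6=1-1=0
cmp $t6, 0  (cmp 0,0)
bgt L0: not taken
halt.
Total executed instructions: 23.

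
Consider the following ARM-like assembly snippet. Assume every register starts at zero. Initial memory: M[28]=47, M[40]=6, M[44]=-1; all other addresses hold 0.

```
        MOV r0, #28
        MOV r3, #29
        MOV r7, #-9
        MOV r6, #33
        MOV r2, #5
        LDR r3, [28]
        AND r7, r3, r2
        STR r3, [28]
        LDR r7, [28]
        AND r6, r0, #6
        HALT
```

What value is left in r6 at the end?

4

after MOV r0, #28: r0=28
after MOV r3, #29: r3=29
after MOV r7, #-9: r7=-9
after MOV r6, #33: r6=33
after MOV r2, #5: r2=5
after LDR r3, [28]: r3=M[28]=47
after AND r7, r3, r2: r7=47&5=5
STR r3, [28] → M[28]=47
after LDR r7, [28]: r7=M[28]=47
after AND r6, r0, #6: r6=28&6=4
halt.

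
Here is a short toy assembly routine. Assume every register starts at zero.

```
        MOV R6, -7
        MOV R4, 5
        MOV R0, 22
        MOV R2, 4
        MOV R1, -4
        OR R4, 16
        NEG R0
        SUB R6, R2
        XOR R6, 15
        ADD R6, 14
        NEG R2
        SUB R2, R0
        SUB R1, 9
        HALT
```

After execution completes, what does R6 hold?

8

MOV R6, -7 → R6=-7
MOV R4, 5 → R4=5
MOV R0, 22 → R0=22
MOV R2, 4 → R2=4
MOV R1, -4 → R1=-4
OR R4, 16 → R4=5|16=21
NEG R0 → R0=-(22)=-22
SUB R6, R2 → R6=(-7)-4=-11
XOR R6, 15 → R6=(-11)^15=-6
ADD R6, 14 → R6=(-6)+14=8
NEG R2 → R2=-(4)=-4
SUB R2, R0 → R2=(-4)-(-22)=18
SUB R1, 9 → R1=(-4)-9=-13
halt.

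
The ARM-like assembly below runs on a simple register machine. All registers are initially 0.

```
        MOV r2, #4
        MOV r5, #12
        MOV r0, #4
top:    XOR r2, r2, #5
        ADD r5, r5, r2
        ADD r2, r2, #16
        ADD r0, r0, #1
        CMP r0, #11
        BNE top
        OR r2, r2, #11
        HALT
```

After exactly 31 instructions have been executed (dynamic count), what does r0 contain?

9

after MOV r2, #4: r2=4
after MOV r5, #12: r5=12
after MOV r0, #4: r0=4
after XOR r2, r2, #5: r2=4^5=1
after ADD r5, r5, r2: r5=12+1=13
after ADD r2, r2, #16: r2=1+16=17
after ADD r0, r0, #1: r0=4+1=5
CMP r0, #11  (cmp 5,11)
BNE top: taken
after XOR r2, r2, #5: r2=17^5=20
after ADD r5, r5, r2: r5=13+20=33
after ADD r2, r2, #16: r2=20+16=36
after ADD r0, r0, #1: r0=5+1=6
CMP r0, #11  (cmp 6,11)
BNE top: taken
after XOR r2, r2, #5: r2=36^5=33
after ADD r5, r5, r2: r5=33+33=66
after ADD r2, r2, #16: r2=33+16=49
after ADD r0, r0, #1: r0=6+1=7
CMP r0, #11  (cmp 7,11)
BNE top: taken
after XOR r2, r2, #5: r2=49^5=52
after ADD r5, r5, r2: r5=66+52=118
after ADD r2, r2, #16: r2=52+16=68
after ADD r0, r0, #1: r0=7+1=8
CMP r0, #11  (cmp 8,11)
BNE top: taken
after XOR r2, r2, #5: r2=68^5=65
after ADD r5, r5, r2: r5=118+65=183
after ADD r2, r2, #16: r2=65+16=81
after ADD r0, r0, #1: r0=8+1=9
After step 31: r0 = 9.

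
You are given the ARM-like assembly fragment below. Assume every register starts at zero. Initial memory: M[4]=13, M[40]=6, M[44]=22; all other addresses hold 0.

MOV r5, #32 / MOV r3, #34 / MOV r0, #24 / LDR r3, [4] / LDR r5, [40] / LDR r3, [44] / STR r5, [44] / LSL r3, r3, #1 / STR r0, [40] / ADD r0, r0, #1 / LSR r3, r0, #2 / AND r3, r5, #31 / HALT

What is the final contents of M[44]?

6

MOV r5, #32 → r5=32
MOV r3, #34 → r3=34
MOV r0, #24 → r0=24
LDR r3, [4] → r3=M[4]=13
LDR r5, [40] → r5=M[40]=6
LDR r3, [44] → r3=M[44]=22
STR r5, [44] → M[44]=6
LSL r3, r3, #1 → r3=22<<1=44
STR r0, [40] → M[40]=24
ADD r0, r0, #1 → r0=24+1=25
LSR r3, r0, #2 → r3=25>>2=6
AND r3, r5, #31 → r3=6&31=6
halt.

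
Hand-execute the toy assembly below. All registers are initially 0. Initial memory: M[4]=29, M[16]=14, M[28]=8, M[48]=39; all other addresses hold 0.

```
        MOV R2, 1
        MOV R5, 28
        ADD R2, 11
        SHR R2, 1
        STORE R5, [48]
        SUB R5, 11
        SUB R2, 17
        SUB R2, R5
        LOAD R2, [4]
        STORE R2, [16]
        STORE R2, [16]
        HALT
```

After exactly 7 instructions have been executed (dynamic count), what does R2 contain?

-11

R2=1
R5=28
R2=1+11=12
R2=12>>1=6
STORE R5, [48] → M[48]=28
R5=28-11=17
R2=6-17=-11
After step 7: R2 = -11.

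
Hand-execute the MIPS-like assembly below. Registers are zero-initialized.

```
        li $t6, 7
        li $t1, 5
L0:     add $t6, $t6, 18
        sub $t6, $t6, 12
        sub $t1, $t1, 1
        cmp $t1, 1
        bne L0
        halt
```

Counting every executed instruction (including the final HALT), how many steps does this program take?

23

after li $t6, 7: $t6=7
after li $t1, 5: $t1=5
after add $t6, $t6, 18: $t6=7+18=25
after sub $t6, $t6, 12: $t6=25-12=13
after sub $t1, $t1, 1: $t1=5-1=4
cmp $t1, 1  (cmp 4,1)
bne L0: taken
after add $t6, $t6, 18: $t6=13+18=31
after sub $t6, $t6, 12: $t6=31-12=19
after sub $t1, $t1, 1: $t1=4-1=3
cmp $t1, 1  (cmp 3,1)
bne L0: taken
after add $t6, $t6, 18: $t6=19+18=37
after sub $t6, $t6, 12: $t6=37-12=25
after sub $t1, $t1, 1: $t1=3-1=2
cmp $t1, 1  (cmp 2,1)
bne L0: taken
after add $t6, $t6, 18: $t6=25+18=43
after sub $t6, $t6, 12: $t6=43-12=31
after sub $t1, $t1, 1: $t1=2-1=1
cmp $t1, 1  (cmp 1,1)
bne L0: not taken
halt.
Total executed instructions: 23.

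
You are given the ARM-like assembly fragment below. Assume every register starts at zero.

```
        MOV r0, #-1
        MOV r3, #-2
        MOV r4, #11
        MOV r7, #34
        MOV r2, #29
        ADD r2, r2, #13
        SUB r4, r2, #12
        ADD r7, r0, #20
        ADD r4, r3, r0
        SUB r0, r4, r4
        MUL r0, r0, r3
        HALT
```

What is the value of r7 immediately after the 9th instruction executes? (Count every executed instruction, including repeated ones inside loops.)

r0=-1
r3=-2
r4=11
r7=34
r2=29
r2=29+13=42
r4=42-12=30
r7=(-1)+20=19
r4=(-2)+(-1)=-3
After step 9: r7 = 19.

19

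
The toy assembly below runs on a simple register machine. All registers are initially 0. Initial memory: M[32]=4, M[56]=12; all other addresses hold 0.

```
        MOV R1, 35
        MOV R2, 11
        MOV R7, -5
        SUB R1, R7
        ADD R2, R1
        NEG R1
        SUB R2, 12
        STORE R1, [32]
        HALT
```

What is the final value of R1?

R1=35
R2=11
R7=-5
R1=35-(-5)=40
R2=11+40=51
R1=-(40)=-40
R2=51-12=39
STORE R1, [32] → M[32]=-40
halt.

-40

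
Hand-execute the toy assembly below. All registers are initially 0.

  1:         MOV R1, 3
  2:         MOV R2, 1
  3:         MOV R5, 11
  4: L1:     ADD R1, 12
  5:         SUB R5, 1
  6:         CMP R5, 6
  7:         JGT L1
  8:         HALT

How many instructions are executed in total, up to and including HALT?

MOV R1, 3 → R1=3
MOV R2, 1 → R2=1
MOV R5, 11 → R5=11
ADD R1, 12 → R1=3+12=15
SUB R5, 1 → R5=11-1=10
CMP R5, 6  (cmp 10,6)
JGT L1: taken
ADD R1, 12 → R1=15+12=27
SUB R5, 1 → R5=10-1=9
CMP R5, 6  (cmp 9,6)
JGT L1: taken
ADD R1, 12 → R1=27+12=39
SUB R5, 1 → R5=9-1=8
CMP R5, 6  (cmp 8,6)
JGT L1: taken
ADD R1, 12 → R1=39+12=51
SUB R5, 1 → R5=8-1=7
CMP R5, 6  (cmp 7,6)
JGT L1: taken
ADD R1, 12 → R1=51+12=63
SUB R5, 1 → R5=7-1=6
CMP R5, 6  (cmp 6,6)
JGT L1: not taken
halt.
Total executed instructions: 24.

24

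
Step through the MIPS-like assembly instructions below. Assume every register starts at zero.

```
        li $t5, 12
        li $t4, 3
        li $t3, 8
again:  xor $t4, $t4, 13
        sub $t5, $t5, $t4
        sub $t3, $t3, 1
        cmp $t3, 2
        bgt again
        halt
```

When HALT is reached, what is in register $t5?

li $t5, 12 → $t5=12
li $t4, 3 → $t4=3
li $t3, 8 → $t3=8
xor $t4, $t4, 13 → $t4=3^13=14
sub $t5, $t5, $t4 → $t5=12-14=-2
sub $t3, $t3, 1 → $t3=8-1=7
cmp $t3, 2  (cmp 7,2)
bgt again: taken
xor $t4, $t4, 13 → $t4=14^13=3
sub $t5, $t5, $t4 → $t5=(-2)-3=-5
sub $t3, $t3, 1 → $t3=7-1=6
cmp $t3, 2  (cmp 6,2)
bgt again: taken
xor $t4, $t4, 13 → $t4=3^13=14
sub $t5, $t5, $t4 → $t5=(-5)-14=-19
sub $t3, $t3, 1 → $t3=6-1=5
cmp $t3, 2  (cmp 5,2)
bgt again: taken
xor $t4, $t4, 13 → $t4=14^13=3
sub $t5, $t5, $t4 → $t5=(-19)-3=-22
sub $t3, $t3, 1 → $t3=5-1=4
cmp $t3, 2  (cmp 4,2)
bgt again: taken
xor $t4, $t4, 13 → $t4=3^13=14
sub $t5, $t5, $t4 → $t5=(-22)-14=-36
sub $t3, $t3, 1 → $t3=4-1=3
cmp $t3, 2  (cmp 3,2)
bgt again: taken
xor $t4, $t4, 13 → $t4=14^13=3
sub $t5, $t5, $t4 → $t5=(-36)-3=-39
sub $t3, $t3, 1 → $t3=3-1=2
cmp $t3, 2  (cmp 2,2)
bgt again: not taken
halt.

-39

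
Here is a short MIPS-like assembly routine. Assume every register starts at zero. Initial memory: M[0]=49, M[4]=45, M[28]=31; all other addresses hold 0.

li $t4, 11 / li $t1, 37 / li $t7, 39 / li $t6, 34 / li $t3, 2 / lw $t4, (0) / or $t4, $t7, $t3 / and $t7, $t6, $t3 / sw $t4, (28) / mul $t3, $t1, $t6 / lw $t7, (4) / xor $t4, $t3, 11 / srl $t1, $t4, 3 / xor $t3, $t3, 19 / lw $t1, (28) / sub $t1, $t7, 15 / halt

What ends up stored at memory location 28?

$t4=11
$t1=37
$t7=39
$t6=34
$t3=2
$t4=M[0]=49
$t4=39|2=39
$t7=34&2=2
sw $t4, (28) → M[28]=39
$t3=37*34=1258
$t7=M[4]=45
$t4=1258^11=1249
$t1=1249>>3=156
$t3=1258^19=1273
$t1=M[28]=39
$t1=45-15=30
halt.

39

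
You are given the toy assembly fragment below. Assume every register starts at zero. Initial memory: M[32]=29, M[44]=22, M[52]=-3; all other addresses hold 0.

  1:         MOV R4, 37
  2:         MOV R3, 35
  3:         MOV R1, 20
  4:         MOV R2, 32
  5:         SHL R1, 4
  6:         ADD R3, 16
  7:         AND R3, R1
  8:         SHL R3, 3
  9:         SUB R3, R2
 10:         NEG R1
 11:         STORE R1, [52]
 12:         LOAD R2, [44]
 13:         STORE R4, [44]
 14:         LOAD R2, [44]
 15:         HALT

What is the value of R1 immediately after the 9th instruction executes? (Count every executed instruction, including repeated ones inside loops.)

320

MOV R4, 37 → R4=37
MOV R3, 35 → R3=35
MOV R1, 20 → R1=20
MOV R2, 32 → R2=32
SHL R1, 4 → R1=20<<4=320
ADD R3, 16 → R3=35+16=51
AND R3, R1 → R3=51&320=0
SHL R3, 3 → R3=0<<3=0
SUB R3, R2 → R3=0-32=-32
After step 9: R1 = 320.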